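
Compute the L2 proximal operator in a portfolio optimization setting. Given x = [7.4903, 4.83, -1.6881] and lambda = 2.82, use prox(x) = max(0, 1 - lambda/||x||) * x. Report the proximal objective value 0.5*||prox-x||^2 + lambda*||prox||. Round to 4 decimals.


Step 1: Compute ||x||.
||x|| = 9.071
Step 2: Compute scaling factor.
scale = max(0, 1 - 2.82/9.071) = 0.6891
Step 3: prox(x) = [5.1617, 3.3284, -1.1633]
||prox(x)|| = 6.251
Step 4: Proximal objective.
0.5*||prox-x||^2 = 3.9762
lambda*||prox|| = 17.6278
Total = 21.604


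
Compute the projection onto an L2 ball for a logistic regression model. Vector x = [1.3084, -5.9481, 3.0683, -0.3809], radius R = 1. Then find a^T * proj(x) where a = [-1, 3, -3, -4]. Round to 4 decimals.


Step 1: Compute ||x|| (intermediates to 6 decimals).
||x|| = sqrt(1.3084^2 + (-5.9481)^2 + 3.0683^2 + (-0.3809)^2) = 6.83018
Step 2: Project.
Since ||x|| > R, scale = R/||x|| = 1/6.83018 = 0.146409, proj(x) = scale * x
proj(x) = [0.191562, -0.870855, 0.449227, -0.055767]
Step 3: Dot product.
a^T * proj(x) = -1*0.191562 + 3*(-0.870855) - 3*0.449227 - 4*(-0.055767) = -3.9287


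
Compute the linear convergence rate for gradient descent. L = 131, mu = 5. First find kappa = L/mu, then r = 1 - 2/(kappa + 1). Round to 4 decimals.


Step 1: Compute the condition number.
kappa = L/mu = 131/5 = 26.2
Step 2: Compute the convergence rate.
r = 1 - 2/(kappa + 1) = 1 - 2*mu/(L + mu) = (L - mu)/(L + mu) = 126/136 = 0.9265


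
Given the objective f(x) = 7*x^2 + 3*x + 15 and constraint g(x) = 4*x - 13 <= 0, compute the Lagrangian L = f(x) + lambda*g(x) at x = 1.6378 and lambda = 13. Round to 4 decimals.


Step 1: Evaluate f(x).
f(1.6378) = 7*1.6378^2 + 3*1.6378 + 15 = 38.6901
Step 2: Evaluate g(x).
g(1.6378) = 4*1.6378 - 13 = -6.4488
Step 3: Compute Lagrangian.
L = 38.6901 + 13*-6.4488 = -45.1443


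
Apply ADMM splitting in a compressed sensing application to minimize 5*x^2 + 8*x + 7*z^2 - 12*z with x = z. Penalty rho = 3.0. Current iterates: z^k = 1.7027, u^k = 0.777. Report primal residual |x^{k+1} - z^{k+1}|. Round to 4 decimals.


ADMM iteration with rho = 3.0, z^k = 1.7027, u^k = 0.777
Step 1: x-update.
Minimize 5*x^2 + 8*x + (3.0/2)*(x - 1.7027 + 0.777)^2
FOC: (2*5 + 3.0)*x = -8 + 3.0*(1.7027 - 0.777)
x^{k+1} = -0.4018
Step 2: z-update.
Minimize 7*z^2 - 12*z + (3.0/2)*(-0.4018 - z + 0.777)^2
FOC: (2*7 + 3.0)*z = 12 + 3.0*(-0.4018 + 0.777)
z^{k+1} = 0.7721
Step 3: u-update.
u^{k+1} = 0.777 - 0.4018 - 0.7721 = -0.3969
Step 4: Primal residual = |-0.4018 - 0.7721| = 1.1739


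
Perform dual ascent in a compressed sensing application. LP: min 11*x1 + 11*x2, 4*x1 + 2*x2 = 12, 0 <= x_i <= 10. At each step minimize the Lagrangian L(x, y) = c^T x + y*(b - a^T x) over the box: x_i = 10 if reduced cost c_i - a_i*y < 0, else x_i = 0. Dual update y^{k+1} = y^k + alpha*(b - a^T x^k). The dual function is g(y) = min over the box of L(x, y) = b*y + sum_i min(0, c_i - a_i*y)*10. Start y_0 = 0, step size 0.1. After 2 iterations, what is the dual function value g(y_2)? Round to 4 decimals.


Dual ascent for LP: min 11*x1 + 11*x2, 4*x1 + 2*x2 = 12, 0 <= x_i <= 10
Step 1: y^k = 0.0, reduced costs: (11.0, 11.0)
  x^k = (0.0, 0.0), subgradient = b - a^T x = 12.0
  y^{k+1} = 0.0 + 0.1*12.0 = 1.2
Step 2: y^k = 1.2, reduced costs: (6.2, 8.6)
  x^k = (0.0, 0.0), subgradient = b - a^T x = 12.0
  y^{k+1} = 1.2 + 0.1*12.0 = 2.4
Dual objective at y_2 = 2.4: reduced costs (1.4, 6.2), box minimizer x = (0.0, 0.0)
g(y_2) = b*y + (c1 - a1*y)*x1 + (c2 - a2*y)*x2 = 12*2.4 + 1.4*0.0 + 6.2*0.0 = 28.8 + 0.0 + 0.0 = 28.8


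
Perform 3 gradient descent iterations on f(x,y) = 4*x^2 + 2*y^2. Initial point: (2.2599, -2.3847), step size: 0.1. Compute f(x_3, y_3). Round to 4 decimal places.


Gradient descent on f(x,y) = 4*x^2 + 2*y^2.
Starting point: (2.2599, -2.3847), alpha = 0.1
Step 1: grad_x = 2*4*2.2599 = 18.0792, grad_y = 2*2*-2.3847 = -9.5388
  x_1 = 2.2599 - 0.1*18.0792 = 0.452
  y_1 = -2.3847 - 0.1*-9.5388 = -1.4308
Step 2: grad_x = 2*4*0.452 = 3.6158, grad_y = 2*2*-1.4308 = -5.7233
  x_2 = 0.452 - 0.1*3.6158 = 0.0904
  y_2 = -1.4308 - 0.1*-5.7233 = -0.8585
Step 3: grad_x = 2*4*0.0904 = 0.7232, grad_y = 2*2*-0.8585 = -3.434
  x_3 = 0.0904 - 0.1*0.7232 = 0.0181
  y_3 = -0.8585 - 0.1*-3.434 = -0.5151
f(0.0181, -0.5151) = 4*0.0181^2 + 2*(-0.5151)^2 = 0.532


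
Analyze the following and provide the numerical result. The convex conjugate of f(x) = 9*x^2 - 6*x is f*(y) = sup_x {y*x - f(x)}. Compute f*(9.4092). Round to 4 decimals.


f*(y) = sup_x {y*x - a*x^2 - b*x} = sup_x {(y-b)*x - a*x^2}
FOC: (y - b) - 2a*x = 0 => x* = (y - b)/(2a)
x* = (9.4092 + 6)/(2*9) = 0.8561
f*(9.4092) = (y-b)^2/(4a) = (9.4092 + 6)^2/(4*9)
= 237.4434/36 = 6.5957


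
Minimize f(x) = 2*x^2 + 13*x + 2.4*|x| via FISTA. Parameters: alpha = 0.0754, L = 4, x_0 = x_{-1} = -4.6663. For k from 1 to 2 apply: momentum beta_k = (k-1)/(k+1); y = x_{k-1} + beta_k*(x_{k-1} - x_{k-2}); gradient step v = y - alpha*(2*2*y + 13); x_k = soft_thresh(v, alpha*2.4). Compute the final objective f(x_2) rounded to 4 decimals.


FISTA on f(x) = 2*x^2 + 13*x + 2.4*|x|
L = 4, alpha = 0.0754
Iteration 1: beta = 0.0, y = -4.6663 + 0.0*(-4.6663 + 4.6663) = -4.6663
  grad(y) = -5.6652, v = y - alpha*grad = -4.2391
  prox(v) = soft_thresh(-4.2391, 0.181) = -4.0582
Iteration 2: beta = 0.3333, y = -4.0582 + 0.3333*(-4.0582 + 4.6663) = -3.8555
  grad(y) = -2.4219, v = y - alpha*grad = -3.6729
  prox(v) = soft_thresh(-3.6729, 0.181) = -3.4919
f(x_2) = 2*(-3.4919)^2 + 13*(-3.4919) + 2.4*|-3.4919| = -12.6274


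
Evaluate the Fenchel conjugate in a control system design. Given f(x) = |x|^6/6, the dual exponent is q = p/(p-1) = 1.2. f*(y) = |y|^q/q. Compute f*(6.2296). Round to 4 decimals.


The conjugate exponent q satisfies 1/p + 1/q = 1.
p = 6, so q = 6/(6 - 1) = 1.2
|y|^q = 6.2296^1.2 = 8.9816
f*(6.2296) = 8.9816 / 1.2 = 7.4846


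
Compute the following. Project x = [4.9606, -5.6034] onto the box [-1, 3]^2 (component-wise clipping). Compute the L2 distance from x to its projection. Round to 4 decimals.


Project each component onto [-1, 3].
clip(4.9606) = 3.0, clip(-5.6034) = -1.0
Projection = [3.0, -1.0]
Squared diffs: [3.844, 21.1913]
Distance = sqrt(25.0353) = 5.0035


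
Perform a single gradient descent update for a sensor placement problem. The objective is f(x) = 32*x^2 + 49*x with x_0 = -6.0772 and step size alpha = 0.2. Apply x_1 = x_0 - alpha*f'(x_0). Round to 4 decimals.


We compute the gradient at x_0 and apply the update.
f'(x) = 64*x + 49
f'(-6.0772) = 64*-6.0772 + 49 = -339.9408
x_1 = -6.0772 - 0.2*-339.9408 = 61.911


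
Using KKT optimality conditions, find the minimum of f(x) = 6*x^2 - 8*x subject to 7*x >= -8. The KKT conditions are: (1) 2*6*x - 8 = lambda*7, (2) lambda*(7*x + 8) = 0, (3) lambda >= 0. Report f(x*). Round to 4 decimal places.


Step 1: Try lambda = 0 (constraint inactive).
Stationarity: 2*6*x - 8 = 0
x* = 8/(2*6) = 2/3 = 0.6667 (rounded; the exact value 2/3 is used below)
Check constraint: 7*0.6667 = 4.6669 >= -8 -- satisfied.
Step 2: Compute optimal value.
f(x*) = 6*(2/3)^2 - 8*(2/3) = -2.6667


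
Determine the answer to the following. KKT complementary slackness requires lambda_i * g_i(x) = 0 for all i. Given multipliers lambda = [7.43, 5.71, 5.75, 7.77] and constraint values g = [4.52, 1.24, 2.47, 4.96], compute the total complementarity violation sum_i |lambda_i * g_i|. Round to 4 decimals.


KKT complementary slackness check:
lambda_1 * g_1 = 7.43 * 4.52 = 33.5836
lambda_2 * g_2 = 5.71 * 1.24 = 7.0804
lambda_3 * g_3 = 5.75 * 2.47 = 14.2025
lambda_4 * g_4 = 7.77 * 4.96 = 38.5392
Total violation = 33.5836 + 7.0804 + 14.2025 + 38.5392 = 93.4057


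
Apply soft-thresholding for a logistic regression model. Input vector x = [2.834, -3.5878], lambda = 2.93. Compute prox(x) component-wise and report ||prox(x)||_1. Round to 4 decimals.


Soft-thresholding with lambda = 2.93:
prox(2.834) = sign(2.834)*max(|2.834| - 2.93, 0) = 0.0
prox(-3.5878) = sign(-3.5878)*max(|-3.5878| - 2.93, 0) = -0.6578
prox(x) = [0.0, -0.6578]
||prox(x)||_1 = 0.0 + 0.6578 = 0.6578


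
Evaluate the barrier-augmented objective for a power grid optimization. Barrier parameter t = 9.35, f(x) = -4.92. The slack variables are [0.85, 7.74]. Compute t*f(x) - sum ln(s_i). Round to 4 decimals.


Step 1: Compute log-barrier.
ln values: [-0.1625, 2.0464]
phi = -(-0.1625 + 2.0464) = -1.8839
Step 2: Compute augmented objective.
t*f(x) = 9.35*-4.92 = -46.002
Total = -46.002 - 1.8839 = -47.8859


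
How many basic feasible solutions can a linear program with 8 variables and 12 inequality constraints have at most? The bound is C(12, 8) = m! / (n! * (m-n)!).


Each vertex corresponds to some choice of n active constraints out of m, so the number of vertices is at most C(m, n) = m! / (n!(m-n)!).
m = 12, n = 8
Numerator: 12 * 11 * 10 * 9 * 8 * 7 * 6 * 5
Denominator: 8! = 40320
C(12, 8) = 495


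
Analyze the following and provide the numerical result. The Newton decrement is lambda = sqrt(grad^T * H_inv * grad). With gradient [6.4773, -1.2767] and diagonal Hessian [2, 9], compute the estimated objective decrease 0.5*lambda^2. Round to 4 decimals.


Step 1: H is diagonal, so H^(-1) * g = [3.2387, -0.1419].
Step 2: g^T H^(-1) g = sum_i g_i^2 / H_ii
  = (6.4773)^2/2 + (-1.2767)^2/9
  = 20.9777 + 0.1811 = 21.1588
Step 3: Objective decrease = 0.5 * g^T H^(-1) g = 10.5794


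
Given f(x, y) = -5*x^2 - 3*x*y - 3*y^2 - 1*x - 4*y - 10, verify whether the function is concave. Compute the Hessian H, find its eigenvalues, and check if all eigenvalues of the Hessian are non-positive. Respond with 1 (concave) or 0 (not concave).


The Hessian of f(x,y) = -5*x^2 - 3*x*y - 3*y^2 - 1*x - 4*y - 10 is:
H = [[-10, -3], [-3, -6]]
Trace = -10 - 6 = -16
Determinant = -10*-6 - (-3)^2 = 51
Discriminant = (-16)^2 - 4*51 = 52.0
Eigenvalues: lambda_1 = -11.6056, lambda_2 = -4.3944
The function is concave.

1


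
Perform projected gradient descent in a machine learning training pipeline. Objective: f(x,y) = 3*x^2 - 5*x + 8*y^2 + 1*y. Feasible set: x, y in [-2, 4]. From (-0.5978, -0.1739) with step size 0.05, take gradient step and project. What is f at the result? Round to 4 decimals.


Step 1: Compute gradient at (-0.5978, -0.1739).
grad_x = 2*3*-0.5978 - 5 = -8.5868
grad_y = 2*8*-0.1739 + 1 = -1.7824
Step 2: Gradient step.
x_raw = -0.5978 - 0.05*-8.5868 = -0.1685
y_raw = -0.1739 - 0.05*-1.7824 = -0.0848
Step 3: Project onto [-2, 4].
x_proj = clip(-0.1685) = -0.1685
y_proj = clip(-0.0848) = -0.0848
Step 4: Evaluate f.
f(-0.1685, -0.0848) = 0.9002


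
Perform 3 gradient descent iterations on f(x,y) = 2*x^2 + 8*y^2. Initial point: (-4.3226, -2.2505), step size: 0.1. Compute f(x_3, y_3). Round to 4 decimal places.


Gradient descent on f(x,y) = 2*x^2 + 8*y^2.
Starting point: (-4.3226, -2.2505), alpha = 0.1
Step 1: grad_x = 2*2*-4.3226 = -17.2904, grad_y = 2*8*-2.2505 = -36.008
  x_1 = -4.3226 - 0.1*-17.2904 = -2.5936
  y_1 = -2.2505 - 0.1*-36.008 = 1.3503
Step 2: grad_x = 2*2*-2.5936 = -10.3742, grad_y = 2*8*1.3503 = 21.6048
  x_2 = -2.5936 - 0.1*-10.3742 = -1.5561
  y_2 = 1.3503 - 0.1*21.6048 = -0.8102
Step 3: grad_x = 2*2*-1.5561 = -6.2245, grad_y = 2*8*-0.8102 = -12.9629
  x_3 = -1.5561 - 0.1*-6.2245 = -0.9337
  y_3 = -0.8102 - 0.1*-12.9629 = 0.4861
f(-0.9337, 0.4861) = 2*(-0.9337)^2 + 8*0.4861^2 = 3.6339


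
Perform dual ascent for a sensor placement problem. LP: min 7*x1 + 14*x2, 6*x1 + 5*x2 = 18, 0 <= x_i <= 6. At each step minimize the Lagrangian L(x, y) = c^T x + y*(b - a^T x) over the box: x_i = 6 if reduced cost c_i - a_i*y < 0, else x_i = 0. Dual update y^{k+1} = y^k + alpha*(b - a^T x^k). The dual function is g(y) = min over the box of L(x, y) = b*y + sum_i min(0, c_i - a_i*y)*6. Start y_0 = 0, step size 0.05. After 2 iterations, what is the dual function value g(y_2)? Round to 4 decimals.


Dual ascent for LP: min 7*x1 + 14*x2, 6*x1 + 5*x2 = 18, 0 <= x_i <= 6
Step 1: y^k = 0.0, reduced costs: (7.0, 14.0)
  x^k = (0.0, 0.0), subgradient = b - a^T x = 18.0
  y^{k+1} = 0.0 + 0.05*18.0 = 0.9
Step 2: y^k = 0.9, reduced costs: (1.6, 9.5)
  x^k = (0.0, 0.0), subgradient = b - a^T x = 18.0
  y^{k+1} = 0.9 + 0.05*18.0 = 1.8
Dual objective at y_2 = 1.8: reduced costs (-3.8, 5.0), box minimizer x = (6.0, 0.0)
g(y_2) = b*y + (c1 - a1*y)*x1 + (c2 - a2*y)*x2 = 18*1.8 + (-3.8)*6.0 + 5.0*0.0 = 32.4 - 22.8 + 0.0 = 9.6


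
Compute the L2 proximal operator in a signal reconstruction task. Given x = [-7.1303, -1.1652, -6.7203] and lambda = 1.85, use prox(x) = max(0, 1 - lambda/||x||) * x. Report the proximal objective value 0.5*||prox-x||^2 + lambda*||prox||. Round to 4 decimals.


Step 1: Compute ||x||.
||x|| = 9.8672
Step 2: Compute scaling factor.
scale = max(0, 1 - 1.85/9.8672) = 0.8125
Step 3: prox(x) = [-5.7934, -0.9467, -5.4603]
||prox(x)|| = 8.0172
Step 4: Proximal objective.
0.5*||prox-x||^2 = 1.7113
lambda*||prox|| = 14.8318
Total = 16.543


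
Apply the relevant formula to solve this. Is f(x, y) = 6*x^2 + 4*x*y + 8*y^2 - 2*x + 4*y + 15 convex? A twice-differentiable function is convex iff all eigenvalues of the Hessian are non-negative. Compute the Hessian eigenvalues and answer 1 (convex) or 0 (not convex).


The Hessian of f(x,y) = 6*x^2 + 4*x*y + 8*y^2 - 2*x + 4*y + 15 is:
H = [[12, 4], [4, 16]]
Trace = 12 + 16 = 28
Determinant = 12*16 - (4)^2 = 176
Discriminant = (28)^2 - 4*176 = 80.0
Eigenvalues: lambda_1 = 9.5279, lambda_2 = 18.4721
The function is convex.

1


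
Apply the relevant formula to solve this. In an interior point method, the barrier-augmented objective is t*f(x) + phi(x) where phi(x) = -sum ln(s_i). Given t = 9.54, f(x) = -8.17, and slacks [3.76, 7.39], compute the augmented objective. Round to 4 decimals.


Step 1: Compute log-barrier.
ln values: [1.3244, 2.0001]
phi = -(1.3244 + 2.0001) = -3.3245
Step 2: Compute augmented objective.
t*f(x) = 9.54*-8.17 = -77.9418
Total = -77.9418 - 3.3245 = -81.2663


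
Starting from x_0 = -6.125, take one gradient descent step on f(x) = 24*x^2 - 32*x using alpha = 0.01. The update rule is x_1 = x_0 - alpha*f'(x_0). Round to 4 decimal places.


We compute the gradient at x_0 and apply the update.
f'(x) = 48*x - 32
f'(-6.125) = 48*-6.125 - 32 = -326.0
x_1 = -6.125 - 0.01*-326.0 = -2.865


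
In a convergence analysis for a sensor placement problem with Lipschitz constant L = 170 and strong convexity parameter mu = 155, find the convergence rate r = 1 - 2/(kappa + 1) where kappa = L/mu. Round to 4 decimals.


Step 1: Compute the condition number.
kappa = L/mu = 170/155 = 1.0968
Step 2: Compute the convergence rate.
r = 1 - 2/(kappa + 1) = 1 - 2*mu/(L + mu) = (L - mu)/(L + mu) = 15/325 = 0.0462


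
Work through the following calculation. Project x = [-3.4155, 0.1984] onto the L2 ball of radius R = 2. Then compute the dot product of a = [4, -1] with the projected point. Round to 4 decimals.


Step 1: Compute ||x|| (intermediates to 6 decimals).
||x|| = sqrt((-3.4155)^2 + 0.1984^2) = 3.421257
Step 2: Project.
Since ||x|| > R, scale = R/||x|| = 2/3.421257 = 0.58458, proj(x) = scale * x
proj(x) = [-1.996633, 0.115981]
Step 3: Dot product.
a^T * proj(x) = 4*(-1.996633) - 1*0.115981 = -8.1025


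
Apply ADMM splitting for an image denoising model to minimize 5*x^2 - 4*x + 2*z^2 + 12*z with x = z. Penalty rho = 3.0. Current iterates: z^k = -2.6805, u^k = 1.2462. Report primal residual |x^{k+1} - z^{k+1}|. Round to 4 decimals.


ADMM iteration with rho = 3.0, z^k = -2.6805, u^k = 1.2462
Step 1: x-update.
Minimize 5*x^2 - 4*x + (3.0/2)*(x + 2.6805 + 1.2462)^2
FOC: (2*5 + 3.0)*x = 4 + 3.0*(-2.6805 - 1.2462)
x^{k+1} = -0.5985
Step 2: z-update.
Minimize 2*z^2 + 12*z + (3.0/2)*(-0.5985 - z + 1.2462)^2
FOC: (2*2 + 3.0)*z = -12 + 3.0*(-0.5985 + 1.2462)
z^{k+1} = -1.4367
Step 3: u-update.
u^{k+1} = 1.2462 - 0.5985 + 1.4367 = 2.0844
Step 4: Primal residual = |-0.5985 + 1.4367| = 0.8382


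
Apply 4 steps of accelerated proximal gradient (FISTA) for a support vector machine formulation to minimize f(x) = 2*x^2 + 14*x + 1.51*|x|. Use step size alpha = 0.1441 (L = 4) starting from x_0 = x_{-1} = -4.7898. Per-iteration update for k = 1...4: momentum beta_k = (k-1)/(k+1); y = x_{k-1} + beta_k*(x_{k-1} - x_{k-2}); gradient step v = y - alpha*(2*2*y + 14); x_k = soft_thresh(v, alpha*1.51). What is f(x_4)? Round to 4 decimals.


FISTA on f(x) = 2*x^2 + 14*x + 1.51*|x|
L = 4, alpha = 0.1441
Iteration 1: beta = 0.0, y = -4.7898 + 0.0*(-4.7898 + 4.7898) = -4.7898
  grad(y) = -5.1592, v = y - alpha*grad = -4.0464
  prox(v) = soft_thresh(-4.0464, 0.2176) = -3.8288
Iteration 2: beta = 0.3333, y = -3.8288 + 0.3333*(-3.8288 + 4.7898) = -3.5084
  grad(y) = -0.0337, v = y - alpha*grad = -3.5036
  prox(v) = soft_thresh(-3.5036, 0.2176) = -3.286
Iteration 3: beta = 0.5, y = -3.286 + 0.5*(-3.286 + 3.8288) = -3.0146
  grad(y) = 1.9417, v = y - alpha*grad = -3.2944
  prox(v) = soft_thresh(-3.2944, 0.2176) = -3.0768
Iteration 4: beta = 0.6, y = -3.0768 + 0.6*(-3.0768 + 3.286) = -2.9513
  grad(y) = 2.1949, v = y - alpha*grad = -3.2676
  prox(v) = soft_thresh(-3.2676, 0.2176) = -3.05
f(x_4) = 2*(-3.05)^2 + 14*(-3.05) + 1.51*|-3.05| = -19.4895


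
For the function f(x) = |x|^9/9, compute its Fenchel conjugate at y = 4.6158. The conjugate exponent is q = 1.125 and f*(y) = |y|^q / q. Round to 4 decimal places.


The conjugate exponent q satisfies 1/p + 1/q = 1.
p = 9, so q = 9/(9 - 1) = 1.125
|y|^q = 4.6158^1.125 = 5.5883
f*(4.6158) = 5.5883 / 1.125 = 4.9674


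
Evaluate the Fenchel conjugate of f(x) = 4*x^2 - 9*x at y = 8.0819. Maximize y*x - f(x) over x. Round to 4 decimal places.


f*(y) = sup_x {y*x - a*x^2 - b*x} = sup_x {(y-b)*x - a*x^2}
FOC: (y - b) - 2a*x = 0 => x* = (y - b)/(2a)
x* = (8.0819 + 9)/(2*4) = 2.1352
f*(8.0819) = (y-b)^2/(4a) = (8.0819 + 9)^2/(4*4)
= 291.7913/16 = 18.237


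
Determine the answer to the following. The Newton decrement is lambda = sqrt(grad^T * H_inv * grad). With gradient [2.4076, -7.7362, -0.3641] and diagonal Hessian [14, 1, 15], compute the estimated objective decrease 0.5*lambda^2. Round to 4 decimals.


Step 1: H is diagonal, so H^(-1) * g = [0.172, -7.7362, -0.0243].
Step 2: g^T H^(-1) g = sum_i g_i^2 / H_ii
  = (2.4076)^2/14 + (-7.7362)^2/1 + (-0.3641)^2/15
  = 0.414 + 59.8488 + 0.0088 = 60.2717
Step 3: Objective decrease = 0.5 * g^T H^(-1) g = 30.1358


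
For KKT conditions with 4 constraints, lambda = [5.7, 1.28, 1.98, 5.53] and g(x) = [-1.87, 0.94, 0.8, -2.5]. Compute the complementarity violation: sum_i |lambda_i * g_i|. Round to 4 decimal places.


KKT complementary slackness check:
lambda_1 * g_1 = 5.7 * -1.87 = -10.659
lambda_2 * g_2 = 1.28 * 0.94 = 1.2032
lambda_3 * g_3 = 1.98 * 0.8 = 1.584
lambda_4 * g_4 = 5.53 * -2.5 = -13.825
Total violation = 10.659 + 1.2032 + 1.584 + 13.825 = 27.2712


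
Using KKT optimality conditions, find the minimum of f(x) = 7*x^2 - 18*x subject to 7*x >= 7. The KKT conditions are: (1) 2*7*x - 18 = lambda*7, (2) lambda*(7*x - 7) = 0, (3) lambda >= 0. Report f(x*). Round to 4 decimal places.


Step 1: Try lambda = 0 (constraint inactive).
Stationarity: 2*7*x - 18 = 0
x* = 18/(2*7) = 9/7 = 1.2857 (rounded; the exact value 9/7 is used below)
Check constraint: 7*1.2857 = 8.9999 >= 7 -- satisfied.
Step 2: Compute optimal value.
f(x*) = 7*(9/7)^2 - 18*(9/7) = -11.5714


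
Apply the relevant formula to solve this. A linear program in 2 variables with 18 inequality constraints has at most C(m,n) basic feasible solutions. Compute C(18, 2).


Each vertex corresponds to some choice of n active constraints out of m, so the number of vertices is at most C(m, n) = m! / (n!(m-n)!).
m = 18, n = 2
Numerator: 18 * 17
Denominator: 2! = 2
C(18, 2) = 153


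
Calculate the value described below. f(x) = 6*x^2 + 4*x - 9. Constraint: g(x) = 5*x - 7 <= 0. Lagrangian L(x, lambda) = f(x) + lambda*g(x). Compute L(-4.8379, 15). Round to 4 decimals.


Step 1: Evaluate f(x).
f(-4.8379) = 6*(-4.8379)^2 + 4*(-4.8379) - 9 = 112.0801
Step 2: Evaluate g(x).
g(-4.8379) = 5*-4.8379 - 7 = -31.1895
Step 3: Compute Lagrangian.
L = 112.0801 + 15*-31.1895 = -355.7624


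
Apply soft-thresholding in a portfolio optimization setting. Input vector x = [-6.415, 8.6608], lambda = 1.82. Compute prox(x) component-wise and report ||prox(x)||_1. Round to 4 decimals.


Soft-thresholding with lambda = 1.82:
prox(-6.415) = sign(-6.415)*max(|-6.415| - 1.82, 0) = -4.595
prox(8.6608) = sign(8.6608)*max(|8.6608| - 1.82, 0) = 6.8408
prox(x) = [-4.595, 6.8408]
||prox(x)||_1 = 4.595 + 6.8408 = 11.4358


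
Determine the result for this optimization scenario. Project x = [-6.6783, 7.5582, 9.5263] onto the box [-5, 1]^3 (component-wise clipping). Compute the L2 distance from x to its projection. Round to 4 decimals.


Project each component onto [-5, 1].
clip(-6.6783) = -5.0, clip(7.5582) = 1.0, clip(9.5263) = 1.0
Projection = [-5.0, 1.0, 1.0]
Squared diffs: [2.8167, 43.01, 72.6978]
Distance = sqrt(118.5245) = 10.8869


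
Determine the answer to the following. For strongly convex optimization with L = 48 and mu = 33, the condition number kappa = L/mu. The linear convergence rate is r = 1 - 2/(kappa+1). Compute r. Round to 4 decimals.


Step 1: Compute the condition number.
kappa = L/mu = 48/33 = 1.4545
Step 2: Compute the convergence rate.
r = 1 - 2/(kappa + 1) = 1 - 2*mu/(L + mu) = (L - mu)/(L + mu) = 15/81 = 0.1852


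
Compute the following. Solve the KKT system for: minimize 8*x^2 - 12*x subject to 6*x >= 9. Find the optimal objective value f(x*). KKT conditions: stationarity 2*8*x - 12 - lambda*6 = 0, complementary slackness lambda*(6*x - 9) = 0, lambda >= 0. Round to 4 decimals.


Step 1: Try lambda = 0 (constraint inactive).
x_unc = 12/(2*8) = 0.75
Check: 6*0.75 = 4.5 < 9 -- violated!
Step 2: Constraint must be active: 6*x = 9
x* = 9/6 = 1.5
lambda = (2*8*1.5 - 12)/6 = 2.0
Step 3: Compute optimal value.
f(x*) = 8*1.5^2 - 12*1.5 = 0.0


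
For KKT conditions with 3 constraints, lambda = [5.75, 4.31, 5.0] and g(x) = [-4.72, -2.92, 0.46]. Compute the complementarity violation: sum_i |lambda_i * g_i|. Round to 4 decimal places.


KKT complementary slackness check:
lambda_1 * g_1 = 5.75 * -4.72 = -27.14
lambda_2 * g_2 = 4.31 * -2.92 = -12.5852
lambda_3 * g_3 = 5.0 * 0.46 = 2.3
Total violation = 27.14 + 12.5852 + 2.3 = 42.0252


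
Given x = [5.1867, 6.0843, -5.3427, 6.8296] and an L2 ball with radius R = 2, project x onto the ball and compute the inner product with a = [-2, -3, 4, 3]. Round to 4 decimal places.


Step 1: Compute ||x|| (intermediates to 6 decimals).
||x|| = sqrt(5.1867^2 + 6.0843^2 + (-5.3427)^2 + 6.8296^2) = 11.794424
Step 2: Project.
Since ||x|| > R, scale = R/||x|| = 2/11.794424 = 0.169572, proj(x) = scale * x
proj(x) = [0.879519, 1.031727, -0.905972, 1.158109]
Step 3: Dot product.
a^T * proj(x) = -2*0.879519 - 3*1.031727 + 4*(-0.905972) + 3*1.158109 = -5.0038


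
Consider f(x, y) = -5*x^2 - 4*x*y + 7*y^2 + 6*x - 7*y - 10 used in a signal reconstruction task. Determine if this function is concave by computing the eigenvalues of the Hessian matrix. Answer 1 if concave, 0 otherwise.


The Hessian of f(x,y) = -5*x^2 - 4*x*y + 7*y^2 + 6*x - 7*y - 10 is:
H = [[-10, -4], [-4, 14]]
Trace = -10 + 14 = 4
Determinant = -10*14 - (-4)^2 = -156
Discriminant = (4)^2 - 4*-156 = 640.0
Eigenvalues: lambda_1 = -10.6491, lambda_2 = 14.6491
The function is not concave.

0


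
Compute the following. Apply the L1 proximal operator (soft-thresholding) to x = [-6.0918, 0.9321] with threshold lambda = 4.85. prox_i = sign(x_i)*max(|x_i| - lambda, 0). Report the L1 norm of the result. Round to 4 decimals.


Soft-thresholding with lambda = 4.85:
prox(-6.0918) = sign(-6.0918)*max(|-6.0918| - 4.85, 0) = -1.2418
prox(0.9321) = sign(0.9321)*max(|0.9321| - 4.85, 0) = 0.0
prox(x) = [-1.2418, 0.0]
||prox(x)||_1 = 1.2418 + 0.0 = 1.2418


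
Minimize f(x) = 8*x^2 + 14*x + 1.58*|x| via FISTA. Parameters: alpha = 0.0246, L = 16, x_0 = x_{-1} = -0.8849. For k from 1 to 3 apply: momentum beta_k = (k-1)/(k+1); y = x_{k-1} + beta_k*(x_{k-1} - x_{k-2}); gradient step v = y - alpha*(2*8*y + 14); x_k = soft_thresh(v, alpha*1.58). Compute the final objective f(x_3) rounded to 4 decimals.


FISTA on f(x) = 8*x^2 + 14*x + 1.58*|x|
L = 16, alpha = 0.0246
Iteration 1: beta = 0.0, y = -0.8849 + 0.0*(-0.8849 + 0.8849) = -0.8849
  grad(y) = -0.1584, v = y - alpha*grad = -0.881
  prox(v) = soft_thresh(-0.881, 0.0389) = -0.8421
Iteration 2: beta = 0.3333, y = -0.8421 + 0.3333*(-0.8421 + 0.8849) = -0.8279
  grad(y) = 0.7539, v = y - alpha*grad = -0.8464
  prox(v) = soft_thresh(-0.8464, 0.0389) = -0.8076
Iteration 3: beta = 0.5, y = -0.8076 + 0.5*(-0.8076 + 0.8421) = -0.7903
  grad(y) = 1.3557, v = y - alpha*grad = -0.8236
  prox(v) = soft_thresh(-0.8236, 0.0389) = -0.7848
f(x_3) = 8*(-0.7848)^2 + 14*(-0.7848) + 1.58*|-0.7848| = -4.8199


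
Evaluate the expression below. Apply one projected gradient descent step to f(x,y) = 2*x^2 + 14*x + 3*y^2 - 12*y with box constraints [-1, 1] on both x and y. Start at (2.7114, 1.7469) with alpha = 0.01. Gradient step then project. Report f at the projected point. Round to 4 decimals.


Step 1: Compute gradient at (2.7114, 1.7469).
grad_x = 2*2*2.7114 + 14 = 24.8456
grad_y = 2*3*1.7469 - 12 = -1.5186
Step 2: Gradient step.
x_raw = 2.7114 - 0.01*24.8456 = 2.4629
y_raw = 1.7469 - 0.01*-1.5186 = 1.7621
Step 3: Project onto [-1, 1].
x_proj = clip(2.4629) = 1.0
y_proj = clip(1.7621) = 1.0
Step 4: Evaluate f.
f(1.0, 1.0) = 7.0


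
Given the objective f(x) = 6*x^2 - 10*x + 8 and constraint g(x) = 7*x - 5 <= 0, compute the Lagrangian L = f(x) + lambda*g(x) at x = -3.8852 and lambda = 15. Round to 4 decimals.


Step 1: Evaluate f(x).
f(-3.8852) = 6*(-3.8852)^2 - 10*(-3.8852) + 8 = 137.4207
Step 2: Evaluate g(x).
g(-3.8852) = 7*-3.8852 - 5 = -32.1964
Step 3: Compute Lagrangian.
L = 137.4207 + 15*-32.1964 = -345.5253


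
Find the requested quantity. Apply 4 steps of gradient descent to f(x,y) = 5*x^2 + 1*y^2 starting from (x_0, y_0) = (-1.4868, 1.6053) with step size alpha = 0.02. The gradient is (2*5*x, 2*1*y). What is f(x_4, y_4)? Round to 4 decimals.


Gradient descent on f(x,y) = 5*x^2 + 1*y^2.
Starting point: (-1.4868, 1.6053), alpha = 0.02
Step 1: grad_x = 2*5*-1.4868 = -14.868, grad_y = 2*1*1.6053 = 3.2106
  x_1 = -1.4868 - 0.02*-14.868 = -1.1894
  y_1 = 1.6053 - 0.02*3.2106 = 1.5411
Step 2: grad_x = 2*5*-1.1894 = -11.8944, grad_y = 2*1*1.5411 = 3.0822
  x_2 = -1.1894 - 0.02*-11.8944 = -0.9516
  y_2 = 1.5411 - 0.02*3.0822 = 1.4794
Step 3: grad_x = 2*5*-0.9516 = -9.5155, grad_y = 2*1*1.4794 = 2.9589
  x_3 = -0.9516 - 0.02*-9.5155 = -0.7612
  y_3 = 1.4794 - 0.02*2.9589 = 1.4203
Step 4: grad_x = 2*5*-0.7612 = -7.6124, grad_y = 2*1*1.4203 = 2.8405
  x_4 = -0.7612 - 0.02*-7.6124 = -0.609
  y_4 = 1.4203 - 0.02*2.8405 = 1.3635
f(-0.609, 1.3635) = 5*(-0.609)^2 + 1*1.3635^2 = 3.7134


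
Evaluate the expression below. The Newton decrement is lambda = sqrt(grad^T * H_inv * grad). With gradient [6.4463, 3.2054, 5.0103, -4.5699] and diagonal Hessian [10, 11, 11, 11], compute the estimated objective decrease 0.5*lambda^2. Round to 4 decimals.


Step 1: H is diagonal, so H^(-1) * g = [0.6446, 0.2914, 0.4555, -0.4154].
Step 2: g^T H^(-1) g = sum_i g_i^2 / H_ii
  = (6.4463)^2/10 + (3.2054)^2/11 + (5.0103)^2/11 + (-4.5699)^2/11
  = 4.1555 + 0.9341 + 2.2821 + 1.8985 = 9.2702
Step 3: Objective decrease = 0.5 * g^T H^(-1) g = 4.6351


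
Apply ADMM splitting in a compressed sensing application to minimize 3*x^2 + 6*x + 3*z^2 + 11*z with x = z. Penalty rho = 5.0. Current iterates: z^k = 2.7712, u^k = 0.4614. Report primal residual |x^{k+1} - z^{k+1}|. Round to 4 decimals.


ADMM iteration with rho = 5.0, z^k = 2.7712, u^k = 0.4614
Step 1: x-update.
Minimize 3*x^2 + 6*x + (5.0/2)*(x - 2.7712 + 0.4614)^2
FOC: (2*3 + 5.0)*x = -6 + 5.0*(2.7712 - 0.4614)
x^{k+1} = 0.5045
Step 2: z-update.
Minimize 3*z^2 + 11*z + (5.0/2)*(0.5045 - z + 0.4614)^2
FOC: (2*3 + 5.0)*z = -11 + 5.0*(0.5045 + 0.4614)
z^{k+1} = -0.561
Step 3: u-update.
u^{k+1} = 0.4614 + 0.5045 + 0.561 = 1.5268
Step 4: Primal residual = |0.5045 + 0.561| = 1.0654


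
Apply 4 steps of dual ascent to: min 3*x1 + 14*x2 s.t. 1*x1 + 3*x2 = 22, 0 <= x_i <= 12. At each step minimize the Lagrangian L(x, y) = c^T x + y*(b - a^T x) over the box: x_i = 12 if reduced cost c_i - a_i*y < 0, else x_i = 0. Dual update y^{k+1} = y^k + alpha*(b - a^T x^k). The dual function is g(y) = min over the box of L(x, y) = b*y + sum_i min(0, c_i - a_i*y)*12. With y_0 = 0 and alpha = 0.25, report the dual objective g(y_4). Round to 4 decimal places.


Dual ascent for LP: min 3*x1 + 14*x2, 1*x1 + 3*x2 = 22, 0 <= x_i <= 12
Step 1: y^k = 0.0, reduced costs: (3.0, 14.0)
  x^k = (0.0, 0.0), subgradient = b - a^T x = 22.0
  y^{k+1} = 0.0 + 0.25*22.0 = 5.5
Step 2: y^k = 5.5, reduced costs: (-2.5, -2.5)
  x^k = (12.0, 12.0), subgradient = b - a^T x = -26.0
  y^{k+1} = 5.5 + 0.25*-26.0 = -1.0
Step 3: y^k = -1.0, reduced costs: (4.0, 17.0)
  x^k = (0.0, 0.0), subgradient = b - a^T x = 22.0
  y^{k+1} = -1.0 + 0.25*22.0 = 4.5
Step 4: y^k = 4.5, reduced costs: (-1.5, 0.5)
  x^k = (12.0, 0.0), subgradient = b - a^T x = 10.0
  y^{k+1} = 4.5 + 0.25*10.0 = 7.0
Dual objective at y_4 = 7.0: reduced costs (-4.0, -7.0), box minimizer x = (12.0, 12.0)
g(y_4) = b*y + (c1 - a1*y)*x1 + (c2 - a2*y)*x2 = 22*7.0 + (-4.0)*12.0 + (-7.0)*12.0 = 154.0 - 48.0 - 84.0 = 22.0


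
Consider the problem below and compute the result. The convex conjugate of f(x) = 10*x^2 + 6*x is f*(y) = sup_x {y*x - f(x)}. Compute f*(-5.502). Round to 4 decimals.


f*(y) = sup_x {y*x - a*x^2 - b*x} = sup_x {(y-b)*x - a*x^2}
FOC: (y - b) - 2a*x = 0 => x* = (y - b)/(2a)
x* = (-5.502 - 6)/(2*10) = -0.5751
f*(-5.502) = (y-b)^2/(4a) = (-5.502 - 6)^2/(4*10)
= 132.296/40 = 3.3074


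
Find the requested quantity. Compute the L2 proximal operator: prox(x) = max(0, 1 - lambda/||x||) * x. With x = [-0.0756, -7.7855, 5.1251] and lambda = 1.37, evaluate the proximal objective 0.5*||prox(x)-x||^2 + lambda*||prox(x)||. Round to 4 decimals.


Step 1: Compute ||x||.
||x|| = 9.3213
Step 2: Compute scaling factor.
scale = max(0, 1 - 1.37/9.3213) = 0.853
Step 3: prox(x) = [-0.0645, -6.6412, 4.3718]
||prox(x)|| = 7.9513
Step 4: Proximal objective.
0.5*||prox-x||^2 = 0.9385
lambda*||prox|| = 10.8933
Total = 11.8317


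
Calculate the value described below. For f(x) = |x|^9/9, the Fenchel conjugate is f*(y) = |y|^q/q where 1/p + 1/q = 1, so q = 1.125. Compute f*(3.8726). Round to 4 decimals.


The conjugate exponent q satisfies 1/p + 1/q = 1.
p = 9, so q = 9/(9 - 1) = 1.125
|y|^q = 3.8726^1.125 = 4.5867
f*(3.8726) = 4.5867 / 1.125 = 4.0771


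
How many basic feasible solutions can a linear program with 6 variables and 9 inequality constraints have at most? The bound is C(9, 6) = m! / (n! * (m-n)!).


Each vertex corresponds to some choice of n active constraints out of m, so the number of vertices is at most C(m, n) = m! / (n!(m-n)!).
m = 9, n = 6
Numerator: 9 * 8 * 7 * 6 * 5 * 4
Denominator: 6! = 720
C(9, 6) = 84


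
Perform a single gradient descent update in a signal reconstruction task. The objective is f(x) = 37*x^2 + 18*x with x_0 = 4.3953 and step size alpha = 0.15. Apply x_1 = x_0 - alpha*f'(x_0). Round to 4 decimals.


We compute the gradient at x_0 and apply the update.
f'(x) = 74*x + 18
f'(4.3953) = 74*4.3953 + 18 = 343.2522
x_1 = 4.3953 - 0.15*343.2522 = -47.0925


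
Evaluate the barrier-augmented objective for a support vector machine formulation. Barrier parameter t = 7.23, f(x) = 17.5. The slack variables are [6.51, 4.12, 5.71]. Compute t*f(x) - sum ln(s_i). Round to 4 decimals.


Step 1: Compute log-barrier.
ln values: [1.8733, 1.4159, 1.7422]
phi = -(1.8733 + 1.4159 + 1.7422) = -5.0314
Step 2: Compute augmented objective.
t*f(x) = 7.23*17.5 = 126.525
Total = 126.525 - 5.0314 = 121.4936


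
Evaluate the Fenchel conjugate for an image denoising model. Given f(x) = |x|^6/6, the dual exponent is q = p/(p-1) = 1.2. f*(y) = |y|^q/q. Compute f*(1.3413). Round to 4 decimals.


The conjugate exponent q satisfies 1/p + 1/q = 1.
p = 6, so q = 6/(6 - 1) = 1.2
|y|^q = 1.3413^1.2 = 1.4224
f*(1.3413) = 1.4224 / 1.2 = 1.1854


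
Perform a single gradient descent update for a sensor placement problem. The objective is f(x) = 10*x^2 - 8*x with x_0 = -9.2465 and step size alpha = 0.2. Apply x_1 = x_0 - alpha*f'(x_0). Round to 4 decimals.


We compute the gradient at x_0 and apply the update.
f'(x) = 20*x - 8
f'(-9.2465) = 20*-9.2465 - 8 = -192.93
x_1 = -9.2465 - 0.2*-192.93 = 29.3395


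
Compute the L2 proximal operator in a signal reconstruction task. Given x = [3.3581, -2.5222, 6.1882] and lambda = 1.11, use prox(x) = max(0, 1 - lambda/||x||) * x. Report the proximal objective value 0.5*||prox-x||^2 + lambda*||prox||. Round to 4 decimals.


Step 1: Compute ||x||.
||x|| = 7.4788
Step 2: Compute scaling factor.
scale = max(0, 1 - 1.11/7.4788) = 0.8516
Step 3: prox(x) = [2.8597, -2.1479, 5.2697]
||prox(x)|| = 6.3688
Step 4: Proximal objective.
0.5*||prox-x||^2 = 0.6161
lambda*||prox|| = 7.0694
Total = 7.6854


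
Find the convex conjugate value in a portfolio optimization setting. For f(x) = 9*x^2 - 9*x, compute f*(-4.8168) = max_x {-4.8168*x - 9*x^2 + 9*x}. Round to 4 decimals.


f*(y) = sup_x {y*x - a*x^2 - b*x} = sup_x {(y-b)*x - a*x^2}
FOC: (y - b) - 2a*x = 0 => x* = (y - b)/(2a)
x* = (-4.8168 + 9)/(2*9) = 0.2324
f*(-4.8168) = (y-b)^2/(4a) = (-4.8168 + 9)^2/(4*9)
= 17.4992/36 = 0.4861


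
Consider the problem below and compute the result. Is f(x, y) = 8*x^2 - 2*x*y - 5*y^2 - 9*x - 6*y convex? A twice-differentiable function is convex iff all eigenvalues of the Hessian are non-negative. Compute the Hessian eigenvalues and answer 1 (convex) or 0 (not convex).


The Hessian of f(x,y) = 8*x^2 - 2*x*y - 5*y^2 - 9*x - 6*y is:
H = [[16, -2], [-2, -10]]
Trace = 16 - 10 = 6
Determinant = 16*-10 - (-2)^2 = -164
Discriminant = (6)^2 - 4*-164 = 692.0
Eigenvalues: lambda_1 = -10.1529, lambda_2 = 16.1529
The function is not convex.

0


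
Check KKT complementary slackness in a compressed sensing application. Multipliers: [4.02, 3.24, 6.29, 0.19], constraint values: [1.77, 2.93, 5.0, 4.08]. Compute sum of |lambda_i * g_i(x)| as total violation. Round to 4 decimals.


KKT complementary slackness check:
lambda_1 * g_1 = 4.02 * 1.77 = 7.1154
lambda_2 * g_2 = 3.24 * 2.93 = 9.4932
lambda_3 * g_3 = 6.29 * 5.0 = 31.45
lambda_4 * g_4 = 0.19 * 4.08 = 0.7752
Total violation = 7.1154 + 9.4932 + 31.45 + 0.7752 = 48.8338


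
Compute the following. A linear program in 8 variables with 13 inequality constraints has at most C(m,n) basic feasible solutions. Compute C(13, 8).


Each vertex corresponds to some choice of n active constraints out of m, so the number of vertices is at most C(m, n) = m! / (n!(m-n)!).
m = 13, n = 8
Numerator: 13 * 12 * 11 * 10 * 9 * 8 * 7 * 6
Denominator: 8! = 40320
C(13, 8) = 1287


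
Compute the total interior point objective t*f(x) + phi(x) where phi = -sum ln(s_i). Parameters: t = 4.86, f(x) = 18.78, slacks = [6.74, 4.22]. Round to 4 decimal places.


Step 1: Compute log-barrier.
ln values: [1.9081, 1.4398]
phi = -(1.9081 + 1.4398) = -3.3479
Step 2: Compute augmented objective.
t*f(x) = 4.86*18.78 = 91.2708
Total = 91.2708 - 3.3479 = 87.9229


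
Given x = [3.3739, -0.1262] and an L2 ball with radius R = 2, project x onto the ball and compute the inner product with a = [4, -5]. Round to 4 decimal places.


Step 1: Compute ||x|| (intermediates to 6 decimals).
||x|| = sqrt(3.3739^2 + (-0.1262)^2) = 3.376259
Step 2: Project.
Since ||x|| > R, scale = R/||x|| = 2/3.376259 = 0.592372, proj(x) = scale * x
proj(x) = [1.998604, -0.074757]
Step 3: Dot product.
a^T * proj(x) = 4*1.998604 - 5*(-0.074757) = 8.3682


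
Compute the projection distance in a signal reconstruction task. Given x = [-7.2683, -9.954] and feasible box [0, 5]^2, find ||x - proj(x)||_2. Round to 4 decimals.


Project each component onto [0, 5].
clip(-7.2683) = 0.0, clip(-9.954) = 0.0
Projection = [0.0, 0.0]
Squared diffs: [52.8282, 99.0821]
Distance = sqrt(151.9103) = 12.3252


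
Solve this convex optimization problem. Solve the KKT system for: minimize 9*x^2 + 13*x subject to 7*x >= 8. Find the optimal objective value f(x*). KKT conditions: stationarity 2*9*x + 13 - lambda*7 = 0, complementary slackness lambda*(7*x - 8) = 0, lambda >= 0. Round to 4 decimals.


Step 1: Try lambda = 0 (constraint inactive).
x_unc = -13/(2*9) = -0.7222
Check: 7*-0.7222 = -5.0554 < 8 -- violated!
Step 2: Constraint must be active: 7*x = 8
x* = 8/7 = 1.1429 (rounded; the exact value 8/7 is used below)
lambda = (2*9*(8/7) + 13)/7 = 4.7959
Step 3: Compute optimal value.
f(x*) = 9*(8/7)^2 + 13*(8/7) = 26.6122


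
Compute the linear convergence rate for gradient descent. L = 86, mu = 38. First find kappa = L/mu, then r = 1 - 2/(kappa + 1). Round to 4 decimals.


Step 1: Compute the condition number.
kappa = L/mu = 86/38 = 2.2632
Step 2: Compute the convergence rate.
r = 1 - 2/(kappa + 1) = 1 - 2*mu/(L + mu) = (L - mu)/(L + mu) = 48/124 = 0.3871


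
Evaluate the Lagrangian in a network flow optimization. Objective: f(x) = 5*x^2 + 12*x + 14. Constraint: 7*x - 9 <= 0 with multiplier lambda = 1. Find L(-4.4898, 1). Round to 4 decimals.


Step 1: Evaluate f(x).
f(-4.4898) = 5*(-4.4898)^2 + 12*(-4.4898) + 14 = 60.9139
Step 2: Evaluate g(x).
g(-4.4898) = 7*-4.4898 - 9 = -40.4286
Step 3: Compute Lagrangian.
L = 60.9139 + 1*-40.4286 = 20.4853


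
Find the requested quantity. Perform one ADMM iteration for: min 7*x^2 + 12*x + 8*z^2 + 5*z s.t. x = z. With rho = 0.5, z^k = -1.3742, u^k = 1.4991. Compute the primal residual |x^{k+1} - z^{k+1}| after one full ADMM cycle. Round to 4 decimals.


ADMM iteration with rho = 0.5, z^k = -1.3742, u^k = 1.4991
Step 1: x-update.
Minimize 7*x^2 + 12*x + (0.5/2)*(x + 1.3742 + 1.4991)^2
FOC: (2*7 + 0.5)*x = -12 + 0.5*(-1.3742 - 1.4991)
x^{k+1} = -0.9267
Step 2: z-update.
Minimize 8*z^2 + 5*z + (0.5/2)*(-0.9267 - z + 1.4991)^2
FOC: (2*8 + 0.5)*z = -5 + 0.5*(-0.9267 + 1.4991)
z^{k+1} = -0.2857
Step 3: u-update.
u^{k+1} = 1.4991 - 0.9267 + 0.2857 = 0.8581
Step 4: Primal residual = |-0.9267 + 0.2857| = 0.641


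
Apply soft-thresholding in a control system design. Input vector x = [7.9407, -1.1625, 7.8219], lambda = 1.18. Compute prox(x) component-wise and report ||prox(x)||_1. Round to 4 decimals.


Soft-thresholding with lambda = 1.18:
prox(7.9407) = sign(7.9407)*max(|7.9407| - 1.18, 0) = 6.7607
prox(-1.1625) = sign(-1.1625)*max(|-1.1625| - 1.18, 0) = 0.0
prox(7.8219) = sign(7.8219)*max(|7.8219| - 1.18, 0) = 6.6419
prox(x) = [6.7607, 0.0, 6.6419]
||prox(x)||_1 = 6.7607 + 0.0 + 6.6419 = 13.4026


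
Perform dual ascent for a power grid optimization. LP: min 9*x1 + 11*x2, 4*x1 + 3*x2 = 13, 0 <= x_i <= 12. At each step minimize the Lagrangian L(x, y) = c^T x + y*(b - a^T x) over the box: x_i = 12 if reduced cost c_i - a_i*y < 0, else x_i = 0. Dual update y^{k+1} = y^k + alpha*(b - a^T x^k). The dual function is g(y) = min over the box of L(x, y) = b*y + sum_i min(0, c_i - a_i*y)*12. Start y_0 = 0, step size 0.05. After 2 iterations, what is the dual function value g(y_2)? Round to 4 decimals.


Dual ascent for LP: min 9*x1 + 11*x2, 4*x1 + 3*x2 = 13, 0 <= x_i <= 12
Step 1: y^k = 0.0, reduced costs: (9.0, 11.0)
  x^k = (0.0, 0.0), subgradient = b - a^T x = 13.0
  y^{k+1} = 0.0 + 0.05*13.0 = 0.65
Step 2: y^k = 0.65, reduced costs: (6.4, 9.05)
  x^k = (0.0, 0.0), subgradient = b - a^T x = 13.0
  y^{k+1} = 0.65 + 0.05*13.0 = 1.3
Dual objective at y_2 = 1.3: reduced costs (3.8, 7.1), box minimizer x = (0.0, 0.0)
g(y_2) = b*y + (c1 - a1*y)*x1 + (c2 - a2*y)*x2 = 13*1.3 + 3.8*0.0 + 7.1*0.0 = 16.9 + 0.0 + 0.0 = 16.9


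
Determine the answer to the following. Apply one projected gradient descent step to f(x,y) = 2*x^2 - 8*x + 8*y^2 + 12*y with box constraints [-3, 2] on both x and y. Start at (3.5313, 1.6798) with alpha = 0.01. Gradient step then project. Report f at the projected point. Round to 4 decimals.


Step 1: Compute gradient at (3.5313, 1.6798).
grad_x = 2*2*3.5313 - 8 = 6.1252
grad_y = 2*8*1.6798 + 12 = 38.8768
Step 2: Gradient step.
x_raw = 3.5313 - 0.01*6.1252 = 3.47
y_raw = 1.6798 - 0.01*38.8768 = 1.291
Step 3: Project onto [-3, 2].
x_proj = clip(3.47) = 2.0
y_proj = clip(1.291) = 1.291
Step 4: Evaluate f.
f(2.0, 1.291) = 20.8265
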